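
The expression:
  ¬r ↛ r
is always true.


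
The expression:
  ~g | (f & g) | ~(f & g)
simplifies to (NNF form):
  True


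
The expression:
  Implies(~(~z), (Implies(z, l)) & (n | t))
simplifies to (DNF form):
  ~z | (l & n) | (l & t)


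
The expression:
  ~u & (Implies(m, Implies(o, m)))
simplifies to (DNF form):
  ~u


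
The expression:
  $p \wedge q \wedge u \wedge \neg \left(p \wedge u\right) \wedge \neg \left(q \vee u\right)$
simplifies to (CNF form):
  $\text{False}$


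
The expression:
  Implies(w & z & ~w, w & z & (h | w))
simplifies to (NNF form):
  True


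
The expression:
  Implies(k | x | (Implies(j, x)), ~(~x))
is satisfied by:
  {x: True, j: True, k: False}
  {x: True, j: False, k: False}
  {x: True, k: True, j: True}
  {x: True, k: True, j: False}
  {j: True, k: False, x: False}


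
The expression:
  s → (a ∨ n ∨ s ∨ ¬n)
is always true.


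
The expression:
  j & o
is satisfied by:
  {j: True, o: True}


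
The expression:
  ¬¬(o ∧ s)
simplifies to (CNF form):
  o ∧ s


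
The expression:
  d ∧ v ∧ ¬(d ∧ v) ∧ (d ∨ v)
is never true.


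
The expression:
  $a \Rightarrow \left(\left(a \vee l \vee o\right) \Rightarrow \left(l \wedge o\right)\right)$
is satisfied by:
  {l: True, o: True, a: False}
  {l: True, o: False, a: False}
  {o: True, l: False, a: False}
  {l: False, o: False, a: False}
  {a: True, l: True, o: True}


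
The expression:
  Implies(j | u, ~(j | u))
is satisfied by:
  {u: False, j: False}


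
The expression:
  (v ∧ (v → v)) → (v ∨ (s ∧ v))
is always true.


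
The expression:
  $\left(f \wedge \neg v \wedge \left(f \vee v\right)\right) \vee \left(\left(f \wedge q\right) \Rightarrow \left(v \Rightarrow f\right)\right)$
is always true.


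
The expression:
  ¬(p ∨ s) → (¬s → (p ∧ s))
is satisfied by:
  {p: True, s: True}
  {p: True, s: False}
  {s: True, p: False}


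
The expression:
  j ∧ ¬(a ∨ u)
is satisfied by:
  {j: True, u: False, a: False}


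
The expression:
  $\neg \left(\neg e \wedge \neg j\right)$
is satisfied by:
  {e: True, j: True}
  {e: True, j: False}
  {j: True, e: False}


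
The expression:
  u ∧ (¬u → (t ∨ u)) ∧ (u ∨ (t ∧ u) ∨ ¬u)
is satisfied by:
  {u: True}


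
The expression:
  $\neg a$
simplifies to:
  $\neg a$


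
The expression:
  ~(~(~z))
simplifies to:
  ~z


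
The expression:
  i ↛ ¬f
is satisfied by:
  {i: True, f: True}


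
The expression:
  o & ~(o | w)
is never true.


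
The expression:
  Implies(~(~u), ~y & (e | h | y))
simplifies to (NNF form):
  ~u | (e & ~y) | (h & ~y)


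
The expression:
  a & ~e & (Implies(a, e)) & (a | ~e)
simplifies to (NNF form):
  False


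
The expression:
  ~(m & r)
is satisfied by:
  {m: False, r: False}
  {r: True, m: False}
  {m: True, r: False}


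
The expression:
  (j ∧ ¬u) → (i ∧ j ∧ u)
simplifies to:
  u ∨ ¬j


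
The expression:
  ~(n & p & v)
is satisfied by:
  {p: False, v: False, n: False}
  {n: True, p: False, v: False}
  {v: True, p: False, n: False}
  {n: True, v: True, p: False}
  {p: True, n: False, v: False}
  {n: True, p: True, v: False}
  {v: True, p: True, n: False}


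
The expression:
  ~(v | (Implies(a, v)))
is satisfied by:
  {a: True, v: False}


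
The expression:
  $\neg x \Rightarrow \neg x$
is always true.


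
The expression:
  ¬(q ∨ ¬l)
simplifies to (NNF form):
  l ∧ ¬q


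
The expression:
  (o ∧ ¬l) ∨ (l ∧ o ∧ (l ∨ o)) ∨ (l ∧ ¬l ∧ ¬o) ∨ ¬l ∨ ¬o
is always true.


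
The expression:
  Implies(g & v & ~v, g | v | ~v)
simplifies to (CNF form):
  True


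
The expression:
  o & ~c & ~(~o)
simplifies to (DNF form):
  o & ~c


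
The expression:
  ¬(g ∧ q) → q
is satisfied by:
  {q: True}


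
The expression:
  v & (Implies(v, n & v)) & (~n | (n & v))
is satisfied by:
  {n: True, v: True}


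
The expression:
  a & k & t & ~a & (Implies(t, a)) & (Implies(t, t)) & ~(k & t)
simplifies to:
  False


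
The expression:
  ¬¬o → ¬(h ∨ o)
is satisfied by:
  {o: False}


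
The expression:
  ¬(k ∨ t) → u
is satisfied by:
  {k: True, t: True, u: True}
  {k: True, t: True, u: False}
  {k: True, u: True, t: False}
  {k: True, u: False, t: False}
  {t: True, u: True, k: False}
  {t: True, u: False, k: False}
  {u: True, t: False, k: False}


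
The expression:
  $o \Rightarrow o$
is always true.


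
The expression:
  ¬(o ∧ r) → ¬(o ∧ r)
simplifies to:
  True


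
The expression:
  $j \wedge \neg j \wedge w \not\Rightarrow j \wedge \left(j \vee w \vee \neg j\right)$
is never true.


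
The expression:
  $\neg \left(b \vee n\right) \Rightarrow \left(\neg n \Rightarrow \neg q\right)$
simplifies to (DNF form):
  $b \vee n \vee \neg q$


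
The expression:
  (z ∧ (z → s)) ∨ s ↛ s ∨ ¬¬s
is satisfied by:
  {s: True}


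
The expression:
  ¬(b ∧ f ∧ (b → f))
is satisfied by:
  {b: False, f: False}
  {f: True, b: False}
  {b: True, f: False}


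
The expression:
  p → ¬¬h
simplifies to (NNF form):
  h ∨ ¬p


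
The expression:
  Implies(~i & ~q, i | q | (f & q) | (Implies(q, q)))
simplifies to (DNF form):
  True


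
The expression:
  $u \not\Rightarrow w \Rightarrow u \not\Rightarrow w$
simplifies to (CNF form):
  $\text{True}$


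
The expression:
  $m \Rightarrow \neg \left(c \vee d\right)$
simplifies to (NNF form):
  $\left(\neg c \wedge \neg d\right) \vee \neg m$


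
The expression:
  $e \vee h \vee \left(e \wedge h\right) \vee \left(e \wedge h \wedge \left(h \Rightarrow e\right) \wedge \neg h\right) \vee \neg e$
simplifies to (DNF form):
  $\text{True}$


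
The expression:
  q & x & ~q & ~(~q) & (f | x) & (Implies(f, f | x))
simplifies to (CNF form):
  False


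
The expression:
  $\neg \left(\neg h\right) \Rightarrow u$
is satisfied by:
  {u: True, h: False}
  {h: False, u: False}
  {h: True, u: True}


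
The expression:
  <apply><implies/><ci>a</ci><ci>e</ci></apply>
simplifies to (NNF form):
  <apply><or/><ci>e</ci><apply><not/><ci>a</ci></apply></apply>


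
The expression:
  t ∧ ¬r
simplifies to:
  t ∧ ¬r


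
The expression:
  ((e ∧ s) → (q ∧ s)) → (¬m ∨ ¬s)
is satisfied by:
  {e: True, s: False, m: False, q: False}
  {e: False, s: False, m: False, q: False}
  {q: True, e: True, s: False, m: False}
  {q: True, e: False, s: False, m: False}
  {m: True, e: True, s: False, q: False}
  {m: True, e: False, s: False, q: False}
  {q: True, m: True, e: True, s: False}
  {q: True, m: True, e: False, s: False}
  {s: True, e: True, q: False, m: False}
  {s: True, e: False, q: False, m: False}
  {q: True, s: True, e: True, m: False}
  {q: True, s: True, e: False, m: False}
  {m: True, s: True, e: True, q: False}


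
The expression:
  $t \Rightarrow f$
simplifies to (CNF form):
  $f \vee \neg t$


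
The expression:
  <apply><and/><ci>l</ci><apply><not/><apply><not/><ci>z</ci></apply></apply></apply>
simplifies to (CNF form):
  <apply><and/><ci>l</ci><ci>z</ci></apply>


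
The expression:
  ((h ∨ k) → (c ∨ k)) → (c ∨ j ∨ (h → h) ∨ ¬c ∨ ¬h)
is always true.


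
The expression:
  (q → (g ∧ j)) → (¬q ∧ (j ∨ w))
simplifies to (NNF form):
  (j ∧ ¬q) ∨ (q ∧ ¬g) ∨ (q ∧ ¬j) ∨ (w ∧ ¬j)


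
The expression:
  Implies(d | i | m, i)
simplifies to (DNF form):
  i | (~d & ~m)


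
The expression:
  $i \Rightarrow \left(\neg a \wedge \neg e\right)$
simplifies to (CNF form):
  $\left(\neg a \vee \neg i\right) \wedge \left(\neg e \vee \neg i\right)$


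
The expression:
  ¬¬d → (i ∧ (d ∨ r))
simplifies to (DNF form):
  i ∨ ¬d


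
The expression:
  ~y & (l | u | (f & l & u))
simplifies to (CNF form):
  ~y & (l | u)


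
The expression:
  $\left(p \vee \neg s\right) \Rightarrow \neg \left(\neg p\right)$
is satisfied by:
  {p: True, s: True}
  {p: True, s: False}
  {s: True, p: False}


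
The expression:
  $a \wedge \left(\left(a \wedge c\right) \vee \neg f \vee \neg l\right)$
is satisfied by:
  {a: True, c: True, l: False, f: False}
  {a: True, l: False, c: False, f: False}
  {a: True, f: True, c: True, l: False}
  {a: True, f: True, l: False, c: False}
  {a: True, c: True, l: True, f: False}
  {a: True, l: True, c: False, f: False}
  {a: True, f: True, l: True, c: True}


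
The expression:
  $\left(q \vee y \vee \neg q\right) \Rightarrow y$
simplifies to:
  $y$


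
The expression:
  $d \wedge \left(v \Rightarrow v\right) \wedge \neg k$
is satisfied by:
  {d: True, k: False}


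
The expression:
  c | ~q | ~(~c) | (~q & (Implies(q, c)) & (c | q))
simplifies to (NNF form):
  c | ~q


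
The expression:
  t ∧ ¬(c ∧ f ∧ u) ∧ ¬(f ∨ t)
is never true.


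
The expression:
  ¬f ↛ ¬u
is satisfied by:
  {u: True, f: False}


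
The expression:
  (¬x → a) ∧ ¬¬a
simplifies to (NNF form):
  a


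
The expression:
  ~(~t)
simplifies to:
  t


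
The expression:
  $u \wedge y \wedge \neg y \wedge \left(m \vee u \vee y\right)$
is never true.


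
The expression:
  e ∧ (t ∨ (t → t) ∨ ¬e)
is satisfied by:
  {e: True}


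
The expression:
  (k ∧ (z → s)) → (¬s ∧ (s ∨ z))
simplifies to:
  (z ∧ ¬s) ∨ ¬k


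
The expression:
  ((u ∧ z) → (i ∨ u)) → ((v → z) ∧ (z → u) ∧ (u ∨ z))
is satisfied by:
  {z: True, u: True, v: False}
  {u: True, v: False, z: False}
  {z: True, v: True, u: True}


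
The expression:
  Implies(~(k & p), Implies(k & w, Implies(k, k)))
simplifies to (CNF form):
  True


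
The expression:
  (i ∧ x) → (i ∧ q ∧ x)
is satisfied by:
  {q: True, x: False, i: False}
  {q: False, x: False, i: False}
  {i: True, q: True, x: False}
  {i: True, q: False, x: False}
  {x: True, q: True, i: False}
  {x: True, q: False, i: False}
  {x: True, i: True, q: True}


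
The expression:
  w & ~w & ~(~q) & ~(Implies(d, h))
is never true.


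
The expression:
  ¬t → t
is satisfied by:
  {t: True}


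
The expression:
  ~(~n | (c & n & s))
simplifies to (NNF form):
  n & (~c | ~s)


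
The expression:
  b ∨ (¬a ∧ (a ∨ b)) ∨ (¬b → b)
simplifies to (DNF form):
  b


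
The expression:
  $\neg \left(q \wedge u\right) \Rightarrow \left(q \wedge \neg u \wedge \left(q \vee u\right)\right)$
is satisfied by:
  {q: True}


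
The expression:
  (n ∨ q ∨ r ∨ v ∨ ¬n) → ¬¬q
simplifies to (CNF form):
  q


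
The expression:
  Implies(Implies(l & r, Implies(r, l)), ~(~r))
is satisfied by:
  {r: True}


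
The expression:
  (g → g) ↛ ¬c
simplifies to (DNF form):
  c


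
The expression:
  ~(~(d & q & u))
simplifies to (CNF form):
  d & q & u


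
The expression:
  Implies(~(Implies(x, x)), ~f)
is always true.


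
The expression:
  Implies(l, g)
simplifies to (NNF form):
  g | ~l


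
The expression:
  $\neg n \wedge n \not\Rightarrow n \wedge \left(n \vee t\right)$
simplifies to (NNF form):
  $\text{False}$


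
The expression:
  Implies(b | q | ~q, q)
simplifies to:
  q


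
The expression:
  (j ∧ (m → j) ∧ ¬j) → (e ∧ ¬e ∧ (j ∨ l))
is always true.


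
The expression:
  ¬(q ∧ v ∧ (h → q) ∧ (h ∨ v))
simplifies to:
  ¬q ∨ ¬v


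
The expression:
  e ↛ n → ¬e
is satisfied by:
  {n: True, e: False}
  {e: False, n: False}
  {e: True, n: True}


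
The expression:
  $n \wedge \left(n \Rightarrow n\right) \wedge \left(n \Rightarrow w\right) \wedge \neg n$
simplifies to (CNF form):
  $\text{False}$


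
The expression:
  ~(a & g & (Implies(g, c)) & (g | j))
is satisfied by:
  {g: False, c: False, a: False}
  {a: True, g: False, c: False}
  {c: True, g: False, a: False}
  {a: True, c: True, g: False}
  {g: True, a: False, c: False}
  {a: True, g: True, c: False}
  {c: True, g: True, a: False}


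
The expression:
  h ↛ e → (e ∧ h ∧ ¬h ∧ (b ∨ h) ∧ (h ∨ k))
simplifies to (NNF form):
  e ∨ ¬h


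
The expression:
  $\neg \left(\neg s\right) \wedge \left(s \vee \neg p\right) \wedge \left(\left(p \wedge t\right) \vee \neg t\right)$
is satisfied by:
  {p: True, s: True, t: False}
  {s: True, t: False, p: False}
  {t: True, p: True, s: True}


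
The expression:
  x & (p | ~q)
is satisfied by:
  {p: True, x: True, q: False}
  {x: True, q: False, p: False}
  {q: True, p: True, x: True}


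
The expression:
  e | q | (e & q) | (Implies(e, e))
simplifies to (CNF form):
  True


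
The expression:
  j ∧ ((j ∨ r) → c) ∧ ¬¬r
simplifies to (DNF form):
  c ∧ j ∧ r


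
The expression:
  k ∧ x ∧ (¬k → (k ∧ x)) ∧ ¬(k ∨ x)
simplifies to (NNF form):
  False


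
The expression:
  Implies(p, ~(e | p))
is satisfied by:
  {p: False}


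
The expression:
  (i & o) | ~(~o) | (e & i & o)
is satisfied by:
  {o: True}


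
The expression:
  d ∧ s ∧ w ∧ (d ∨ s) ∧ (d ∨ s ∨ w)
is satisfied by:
  {w: True, d: True, s: True}


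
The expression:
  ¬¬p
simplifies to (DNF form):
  p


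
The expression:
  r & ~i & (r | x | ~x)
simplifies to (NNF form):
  r & ~i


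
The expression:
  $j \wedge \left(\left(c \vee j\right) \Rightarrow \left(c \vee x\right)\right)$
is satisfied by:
  {x: True, c: True, j: True}
  {x: True, j: True, c: False}
  {c: True, j: True, x: False}


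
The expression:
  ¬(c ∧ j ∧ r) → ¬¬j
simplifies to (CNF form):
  j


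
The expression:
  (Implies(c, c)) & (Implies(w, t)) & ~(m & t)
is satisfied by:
  {t: False, w: False, m: False}
  {m: True, t: False, w: False}
  {t: True, m: False, w: False}
  {w: True, t: True, m: False}


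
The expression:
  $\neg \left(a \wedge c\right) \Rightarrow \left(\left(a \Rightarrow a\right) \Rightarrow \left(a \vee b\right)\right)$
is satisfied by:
  {a: True, b: True}
  {a: True, b: False}
  {b: True, a: False}


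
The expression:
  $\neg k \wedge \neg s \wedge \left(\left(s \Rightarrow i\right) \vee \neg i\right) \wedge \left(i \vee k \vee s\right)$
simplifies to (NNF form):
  $i \wedge \neg k \wedge \neg s$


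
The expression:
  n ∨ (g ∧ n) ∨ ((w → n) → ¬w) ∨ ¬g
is always true.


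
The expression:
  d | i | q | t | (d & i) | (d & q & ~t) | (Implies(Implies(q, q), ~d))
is always true.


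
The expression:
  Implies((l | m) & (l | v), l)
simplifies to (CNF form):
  l | ~m | ~v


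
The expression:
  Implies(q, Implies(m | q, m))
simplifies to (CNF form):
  m | ~q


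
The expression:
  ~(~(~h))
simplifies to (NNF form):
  ~h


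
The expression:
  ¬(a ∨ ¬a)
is never true.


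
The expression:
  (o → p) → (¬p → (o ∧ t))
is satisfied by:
  {o: True, p: True}
  {o: True, p: False}
  {p: True, o: False}


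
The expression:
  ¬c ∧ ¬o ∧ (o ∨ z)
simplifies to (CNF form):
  z ∧ ¬c ∧ ¬o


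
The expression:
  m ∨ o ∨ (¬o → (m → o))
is always true.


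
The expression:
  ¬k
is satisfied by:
  {k: False}


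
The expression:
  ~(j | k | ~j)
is never true.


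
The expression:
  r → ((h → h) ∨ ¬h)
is always true.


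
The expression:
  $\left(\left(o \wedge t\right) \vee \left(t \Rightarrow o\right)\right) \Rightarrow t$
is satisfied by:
  {t: True}


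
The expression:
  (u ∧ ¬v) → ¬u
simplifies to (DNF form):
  v ∨ ¬u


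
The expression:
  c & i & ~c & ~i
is never true.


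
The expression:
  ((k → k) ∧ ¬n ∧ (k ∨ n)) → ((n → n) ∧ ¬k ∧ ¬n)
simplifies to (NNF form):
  n ∨ ¬k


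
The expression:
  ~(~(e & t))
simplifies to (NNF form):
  e & t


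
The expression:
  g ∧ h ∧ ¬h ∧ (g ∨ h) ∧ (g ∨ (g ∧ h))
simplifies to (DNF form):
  False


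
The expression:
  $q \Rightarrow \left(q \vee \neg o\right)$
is always true.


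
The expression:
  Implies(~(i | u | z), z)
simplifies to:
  i | u | z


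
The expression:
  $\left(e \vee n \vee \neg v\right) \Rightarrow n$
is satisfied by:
  {n: True, v: True, e: False}
  {n: True, e: False, v: False}
  {n: True, v: True, e: True}
  {n: True, e: True, v: False}
  {v: True, e: False, n: False}


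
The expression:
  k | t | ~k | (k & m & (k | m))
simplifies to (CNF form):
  True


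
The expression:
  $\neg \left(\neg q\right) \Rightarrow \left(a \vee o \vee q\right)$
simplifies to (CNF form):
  $\text{True}$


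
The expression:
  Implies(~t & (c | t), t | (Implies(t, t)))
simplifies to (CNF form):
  True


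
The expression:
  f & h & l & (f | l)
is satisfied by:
  {h: True, f: True, l: True}


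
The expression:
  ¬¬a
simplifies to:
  a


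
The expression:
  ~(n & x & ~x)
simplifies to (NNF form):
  True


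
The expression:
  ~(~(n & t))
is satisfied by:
  {t: True, n: True}


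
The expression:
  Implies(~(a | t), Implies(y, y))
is always true.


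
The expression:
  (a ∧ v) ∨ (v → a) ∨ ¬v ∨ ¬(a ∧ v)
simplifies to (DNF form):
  True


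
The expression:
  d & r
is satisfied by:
  {r: True, d: True}


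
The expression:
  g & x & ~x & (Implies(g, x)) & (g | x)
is never true.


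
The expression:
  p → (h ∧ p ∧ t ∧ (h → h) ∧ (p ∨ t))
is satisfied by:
  {t: True, h: True, p: False}
  {t: True, h: False, p: False}
  {h: True, t: False, p: False}
  {t: False, h: False, p: False}
  {t: True, p: True, h: True}


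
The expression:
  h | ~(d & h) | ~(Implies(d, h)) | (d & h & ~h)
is always true.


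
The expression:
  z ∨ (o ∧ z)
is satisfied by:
  {z: True}


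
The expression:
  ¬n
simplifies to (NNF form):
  ¬n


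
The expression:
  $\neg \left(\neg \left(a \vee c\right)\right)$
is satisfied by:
  {a: True, c: True}
  {a: True, c: False}
  {c: True, a: False}


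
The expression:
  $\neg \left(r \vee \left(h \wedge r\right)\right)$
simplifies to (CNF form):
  $\neg r$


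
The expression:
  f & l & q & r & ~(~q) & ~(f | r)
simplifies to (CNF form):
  False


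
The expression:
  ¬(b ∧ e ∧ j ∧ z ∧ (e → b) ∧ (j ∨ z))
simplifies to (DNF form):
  ¬b ∨ ¬e ∨ ¬j ∨ ¬z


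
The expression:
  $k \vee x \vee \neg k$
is always true.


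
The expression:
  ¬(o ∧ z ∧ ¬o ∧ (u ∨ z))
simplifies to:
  True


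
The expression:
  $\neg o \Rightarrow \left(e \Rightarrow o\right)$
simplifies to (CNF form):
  $o \vee \neg e$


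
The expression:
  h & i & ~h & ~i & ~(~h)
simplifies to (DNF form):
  False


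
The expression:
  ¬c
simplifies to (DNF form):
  ¬c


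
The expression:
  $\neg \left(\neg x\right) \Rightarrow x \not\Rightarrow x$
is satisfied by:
  {x: False}


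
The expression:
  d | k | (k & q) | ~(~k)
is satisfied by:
  {d: True, k: True}
  {d: True, k: False}
  {k: True, d: False}


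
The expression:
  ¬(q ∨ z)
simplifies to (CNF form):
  ¬q ∧ ¬z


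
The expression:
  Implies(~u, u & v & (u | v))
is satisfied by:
  {u: True}


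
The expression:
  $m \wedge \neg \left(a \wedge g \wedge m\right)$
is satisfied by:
  {m: True, g: False, a: False}
  {m: True, a: True, g: False}
  {m: True, g: True, a: False}


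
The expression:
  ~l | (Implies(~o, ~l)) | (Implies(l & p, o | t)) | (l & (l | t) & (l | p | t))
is always true.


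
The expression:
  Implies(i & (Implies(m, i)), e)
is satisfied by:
  {e: True, i: False}
  {i: False, e: False}
  {i: True, e: True}


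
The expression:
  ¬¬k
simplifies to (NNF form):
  k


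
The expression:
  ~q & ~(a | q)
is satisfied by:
  {q: False, a: False}


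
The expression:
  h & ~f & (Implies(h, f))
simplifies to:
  False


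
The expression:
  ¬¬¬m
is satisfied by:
  {m: False}


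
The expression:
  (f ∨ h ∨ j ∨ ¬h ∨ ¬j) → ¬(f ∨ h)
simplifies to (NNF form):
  ¬f ∧ ¬h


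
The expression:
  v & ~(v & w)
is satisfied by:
  {v: True, w: False}


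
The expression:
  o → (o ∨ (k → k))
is always true.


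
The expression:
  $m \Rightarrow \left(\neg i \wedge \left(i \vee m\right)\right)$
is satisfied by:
  {m: False, i: False}
  {i: True, m: False}
  {m: True, i: False}


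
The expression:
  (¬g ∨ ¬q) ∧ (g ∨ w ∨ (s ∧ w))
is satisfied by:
  {w: True, q: False, g: False}
  {g: True, w: True, q: False}
  {g: True, w: False, q: False}
  {q: True, w: True, g: False}


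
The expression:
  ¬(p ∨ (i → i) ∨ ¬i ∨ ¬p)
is never true.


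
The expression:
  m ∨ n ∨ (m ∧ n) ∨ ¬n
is always true.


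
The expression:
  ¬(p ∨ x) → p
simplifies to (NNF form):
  p ∨ x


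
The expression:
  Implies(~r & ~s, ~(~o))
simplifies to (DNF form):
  o | r | s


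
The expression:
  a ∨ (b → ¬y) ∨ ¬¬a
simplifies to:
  a ∨ ¬b ∨ ¬y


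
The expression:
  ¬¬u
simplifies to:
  u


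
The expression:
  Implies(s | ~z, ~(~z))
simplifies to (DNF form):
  z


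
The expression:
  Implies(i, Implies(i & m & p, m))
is always true.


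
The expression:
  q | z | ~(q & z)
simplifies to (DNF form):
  True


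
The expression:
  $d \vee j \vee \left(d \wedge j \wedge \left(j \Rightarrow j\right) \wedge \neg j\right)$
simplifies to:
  $d \vee j$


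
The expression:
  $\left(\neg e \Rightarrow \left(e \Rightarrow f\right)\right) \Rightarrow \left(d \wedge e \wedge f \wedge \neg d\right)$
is never true.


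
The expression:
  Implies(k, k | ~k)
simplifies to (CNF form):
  True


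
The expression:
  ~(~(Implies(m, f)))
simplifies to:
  f | ~m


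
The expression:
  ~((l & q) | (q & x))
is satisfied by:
  {x: False, q: False, l: False}
  {l: True, x: False, q: False}
  {x: True, l: False, q: False}
  {l: True, x: True, q: False}
  {q: True, l: False, x: False}


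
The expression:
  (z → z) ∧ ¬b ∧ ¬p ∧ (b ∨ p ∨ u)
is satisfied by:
  {u: True, p: False, b: False}


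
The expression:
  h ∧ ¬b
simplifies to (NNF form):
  h ∧ ¬b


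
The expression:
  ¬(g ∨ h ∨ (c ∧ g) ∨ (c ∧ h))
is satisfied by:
  {g: False, h: False}


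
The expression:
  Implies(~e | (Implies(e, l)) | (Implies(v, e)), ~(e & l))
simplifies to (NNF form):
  ~e | ~l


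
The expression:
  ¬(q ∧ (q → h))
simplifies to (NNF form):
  ¬h ∨ ¬q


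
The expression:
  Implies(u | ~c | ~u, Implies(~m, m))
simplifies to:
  m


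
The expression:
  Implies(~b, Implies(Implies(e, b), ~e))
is always true.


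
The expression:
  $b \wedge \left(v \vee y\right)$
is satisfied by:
  {y: True, v: True, b: True}
  {y: True, b: True, v: False}
  {v: True, b: True, y: False}


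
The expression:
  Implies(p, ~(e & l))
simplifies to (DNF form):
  ~e | ~l | ~p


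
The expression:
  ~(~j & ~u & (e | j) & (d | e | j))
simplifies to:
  j | u | ~e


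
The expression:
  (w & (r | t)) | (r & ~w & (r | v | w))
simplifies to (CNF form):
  (r | t) & (r | w)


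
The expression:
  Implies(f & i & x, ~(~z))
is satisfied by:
  {z: True, x: False, i: False, f: False}
  {z: False, x: False, i: False, f: False}
  {f: True, z: True, x: False, i: False}
  {f: True, z: False, x: False, i: False}
  {i: True, z: True, x: False, f: False}
  {i: True, z: False, x: False, f: False}
  {f: True, i: True, z: True, x: False}
  {f: True, i: True, z: False, x: False}
  {x: True, z: True, f: False, i: False}
  {x: True, z: False, f: False, i: False}
  {f: True, x: True, z: True, i: False}
  {f: True, x: True, z: False, i: False}
  {i: True, x: True, z: True, f: False}
  {i: True, x: True, z: False, f: False}
  {i: True, x: True, f: True, z: True}


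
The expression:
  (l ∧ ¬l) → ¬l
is always true.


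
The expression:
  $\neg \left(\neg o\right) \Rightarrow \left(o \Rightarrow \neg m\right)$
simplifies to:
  $\neg m \vee \neg o$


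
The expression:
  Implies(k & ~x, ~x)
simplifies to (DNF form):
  True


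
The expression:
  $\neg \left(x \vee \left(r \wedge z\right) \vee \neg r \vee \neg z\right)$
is never true.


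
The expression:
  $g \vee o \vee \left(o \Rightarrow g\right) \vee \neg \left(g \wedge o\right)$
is always true.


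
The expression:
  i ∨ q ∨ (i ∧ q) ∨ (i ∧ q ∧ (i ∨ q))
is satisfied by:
  {i: True, q: True}
  {i: True, q: False}
  {q: True, i: False}


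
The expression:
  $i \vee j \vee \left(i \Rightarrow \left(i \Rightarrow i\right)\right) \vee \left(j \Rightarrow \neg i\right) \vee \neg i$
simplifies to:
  $\text{True}$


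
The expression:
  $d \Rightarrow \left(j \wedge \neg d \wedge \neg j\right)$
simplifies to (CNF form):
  $\neg d$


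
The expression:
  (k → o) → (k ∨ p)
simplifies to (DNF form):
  k ∨ p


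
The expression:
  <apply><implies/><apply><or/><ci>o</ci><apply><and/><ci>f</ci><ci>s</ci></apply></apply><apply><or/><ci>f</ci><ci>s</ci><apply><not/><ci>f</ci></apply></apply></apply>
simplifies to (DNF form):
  <true/>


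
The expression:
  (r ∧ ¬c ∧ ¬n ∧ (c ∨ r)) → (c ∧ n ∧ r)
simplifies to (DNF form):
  c ∨ n ∨ ¬r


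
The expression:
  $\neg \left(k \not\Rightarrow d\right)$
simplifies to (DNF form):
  $d \vee \neg k$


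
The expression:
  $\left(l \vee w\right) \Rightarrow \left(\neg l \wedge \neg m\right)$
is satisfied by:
  {l: False, w: False, m: False}
  {m: True, l: False, w: False}
  {w: True, l: False, m: False}


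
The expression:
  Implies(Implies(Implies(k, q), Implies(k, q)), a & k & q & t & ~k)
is never true.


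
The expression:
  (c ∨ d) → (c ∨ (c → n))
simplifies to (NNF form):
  True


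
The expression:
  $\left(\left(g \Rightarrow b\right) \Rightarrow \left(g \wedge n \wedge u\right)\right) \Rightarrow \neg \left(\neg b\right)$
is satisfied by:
  {b: True, g: False}
  {g: False, b: False}
  {g: True, b: True}


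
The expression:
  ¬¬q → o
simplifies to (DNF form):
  o ∨ ¬q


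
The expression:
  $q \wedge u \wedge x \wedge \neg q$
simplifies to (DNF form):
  $\text{False}$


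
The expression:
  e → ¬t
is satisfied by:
  {e: False, t: False}
  {t: True, e: False}
  {e: True, t: False}


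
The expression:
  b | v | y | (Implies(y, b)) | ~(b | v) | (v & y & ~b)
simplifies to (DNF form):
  True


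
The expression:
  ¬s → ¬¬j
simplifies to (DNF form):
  j ∨ s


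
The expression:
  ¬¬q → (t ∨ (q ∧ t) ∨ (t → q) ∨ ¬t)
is always true.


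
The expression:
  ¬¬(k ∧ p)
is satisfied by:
  {p: True, k: True}


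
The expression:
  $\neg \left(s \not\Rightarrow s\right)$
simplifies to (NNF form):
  $\text{True}$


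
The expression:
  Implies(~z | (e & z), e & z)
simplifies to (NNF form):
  z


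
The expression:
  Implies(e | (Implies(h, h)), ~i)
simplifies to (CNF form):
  ~i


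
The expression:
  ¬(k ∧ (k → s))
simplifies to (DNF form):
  ¬k ∨ ¬s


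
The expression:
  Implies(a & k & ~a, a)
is always true.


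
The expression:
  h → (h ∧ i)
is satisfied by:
  {i: True, h: False}
  {h: False, i: False}
  {h: True, i: True}


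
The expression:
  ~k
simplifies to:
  ~k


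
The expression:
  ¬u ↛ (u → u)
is never true.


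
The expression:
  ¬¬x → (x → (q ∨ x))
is always true.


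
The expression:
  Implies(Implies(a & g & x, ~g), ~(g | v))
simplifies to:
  (a | ~g) & (g | ~v) & (x | ~g)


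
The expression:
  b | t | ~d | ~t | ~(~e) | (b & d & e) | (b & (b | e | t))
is always true.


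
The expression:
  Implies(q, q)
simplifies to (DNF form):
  True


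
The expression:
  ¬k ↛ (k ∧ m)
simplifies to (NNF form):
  ¬k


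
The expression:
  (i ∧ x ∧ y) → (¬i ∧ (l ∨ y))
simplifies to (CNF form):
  ¬i ∨ ¬x ∨ ¬y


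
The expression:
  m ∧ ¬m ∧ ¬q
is never true.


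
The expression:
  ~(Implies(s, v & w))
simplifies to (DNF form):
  (s & ~v) | (s & ~w)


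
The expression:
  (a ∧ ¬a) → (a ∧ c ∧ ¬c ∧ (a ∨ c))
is always true.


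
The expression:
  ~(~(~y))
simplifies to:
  ~y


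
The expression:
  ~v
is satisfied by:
  {v: False}


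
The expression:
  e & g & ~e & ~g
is never true.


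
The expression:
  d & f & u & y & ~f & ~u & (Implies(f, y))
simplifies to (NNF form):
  False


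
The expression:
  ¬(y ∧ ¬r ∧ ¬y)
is always true.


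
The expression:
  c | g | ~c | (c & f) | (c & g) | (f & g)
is always true.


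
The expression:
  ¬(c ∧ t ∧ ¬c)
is always true.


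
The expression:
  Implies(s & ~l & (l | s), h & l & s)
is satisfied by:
  {l: True, s: False}
  {s: False, l: False}
  {s: True, l: True}


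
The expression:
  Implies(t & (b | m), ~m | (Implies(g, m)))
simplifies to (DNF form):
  True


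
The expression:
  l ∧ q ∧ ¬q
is never true.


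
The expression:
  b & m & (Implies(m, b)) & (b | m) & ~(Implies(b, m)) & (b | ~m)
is never true.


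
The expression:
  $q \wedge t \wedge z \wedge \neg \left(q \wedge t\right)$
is never true.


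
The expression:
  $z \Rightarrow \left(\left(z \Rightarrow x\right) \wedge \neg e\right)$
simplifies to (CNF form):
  $\left(x \vee \neg z\right) \wedge \left(\neg e \vee \neg z\right)$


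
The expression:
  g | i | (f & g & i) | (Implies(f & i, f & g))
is always true.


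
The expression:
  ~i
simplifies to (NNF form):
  ~i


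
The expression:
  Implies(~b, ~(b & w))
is always true.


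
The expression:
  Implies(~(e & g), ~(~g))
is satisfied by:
  {g: True}


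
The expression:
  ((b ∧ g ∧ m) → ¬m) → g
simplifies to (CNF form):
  g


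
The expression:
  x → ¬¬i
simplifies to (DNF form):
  i ∨ ¬x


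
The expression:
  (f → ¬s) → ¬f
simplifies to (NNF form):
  s ∨ ¬f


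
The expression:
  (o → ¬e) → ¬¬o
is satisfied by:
  {o: True}


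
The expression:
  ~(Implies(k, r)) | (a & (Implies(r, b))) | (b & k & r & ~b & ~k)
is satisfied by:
  {b: True, k: True, a: True, r: False}
  {b: True, a: True, k: False, r: False}
  {k: True, a: True, b: False, r: False}
  {a: True, b: False, k: False, r: False}
  {b: True, k: True, a: False, r: False}
  {k: True, b: False, a: False, r: False}
  {r: True, b: True, a: True, k: True}
  {r: True, b: True, a: True, k: False}


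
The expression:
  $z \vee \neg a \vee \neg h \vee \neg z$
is always true.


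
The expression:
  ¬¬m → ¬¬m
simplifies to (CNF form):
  True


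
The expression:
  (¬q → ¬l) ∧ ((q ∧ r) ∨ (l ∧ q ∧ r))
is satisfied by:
  {r: True, q: True}


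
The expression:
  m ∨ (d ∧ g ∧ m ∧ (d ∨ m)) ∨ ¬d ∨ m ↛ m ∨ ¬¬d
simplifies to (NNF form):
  True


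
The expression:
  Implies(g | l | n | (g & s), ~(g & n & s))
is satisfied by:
  {s: False, n: False, g: False}
  {g: True, s: False, n: False}
  {n: True, s: False, g: False}
  {g: True, n: True, s: False}
  {s: True, g: False, n: False}
  {g: True, s: True, n: False}
  {n: True, s: True, g: False}


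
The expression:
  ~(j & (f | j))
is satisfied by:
  {j: False}


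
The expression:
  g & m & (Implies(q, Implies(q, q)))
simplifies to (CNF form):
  g & m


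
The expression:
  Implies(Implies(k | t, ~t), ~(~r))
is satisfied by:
  {r: True, t: True}
  {r: True, t: False}
  {t: True, r: False}


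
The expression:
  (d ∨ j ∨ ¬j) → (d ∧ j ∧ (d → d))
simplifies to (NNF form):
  d ∧ j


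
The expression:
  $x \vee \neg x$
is always true.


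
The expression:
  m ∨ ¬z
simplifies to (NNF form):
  m ∨ ¬z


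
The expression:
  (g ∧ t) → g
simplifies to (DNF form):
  True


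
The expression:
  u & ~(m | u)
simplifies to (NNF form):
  False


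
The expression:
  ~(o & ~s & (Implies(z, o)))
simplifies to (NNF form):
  s | ~o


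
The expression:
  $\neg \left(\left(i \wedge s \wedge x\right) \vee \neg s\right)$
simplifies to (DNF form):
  $\left(s \wedge \neg i\right) \vee \left(s \wedge \neg x\right)$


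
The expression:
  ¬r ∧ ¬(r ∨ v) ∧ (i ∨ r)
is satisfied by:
  {i: True, v: False, r: False}


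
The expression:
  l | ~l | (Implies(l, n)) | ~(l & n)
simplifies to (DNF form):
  True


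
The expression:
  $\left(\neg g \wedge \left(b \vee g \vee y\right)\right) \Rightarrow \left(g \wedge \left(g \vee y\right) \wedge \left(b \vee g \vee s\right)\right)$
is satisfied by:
  {g: True, b: False, y: False}
  {y: True, g: True, b: False}
  {g: True, b: True, y: False}
  {y: True, g: True, b: True}
  {y: False, b: False, g: False}


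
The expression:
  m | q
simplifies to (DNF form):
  m | q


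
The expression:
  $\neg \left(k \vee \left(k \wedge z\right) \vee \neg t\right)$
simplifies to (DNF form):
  $t \wedge \neg k$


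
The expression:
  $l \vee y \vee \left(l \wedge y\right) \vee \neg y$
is always true.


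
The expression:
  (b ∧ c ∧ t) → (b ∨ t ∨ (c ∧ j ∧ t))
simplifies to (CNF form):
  True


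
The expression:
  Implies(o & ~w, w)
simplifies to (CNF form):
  w | ~o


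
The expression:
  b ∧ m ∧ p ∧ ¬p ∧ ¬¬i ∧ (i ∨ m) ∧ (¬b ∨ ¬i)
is never true.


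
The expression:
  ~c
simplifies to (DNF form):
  ~c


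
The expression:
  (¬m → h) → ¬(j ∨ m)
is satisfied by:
  {h: False, m: False, j: False}
  {j: True, h: False, m: False}
  {h: True, j: False, m: False}


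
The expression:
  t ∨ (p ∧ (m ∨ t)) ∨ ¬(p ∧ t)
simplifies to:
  True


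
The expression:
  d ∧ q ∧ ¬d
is never true.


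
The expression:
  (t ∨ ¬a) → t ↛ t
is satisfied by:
  {a: True, t: False}


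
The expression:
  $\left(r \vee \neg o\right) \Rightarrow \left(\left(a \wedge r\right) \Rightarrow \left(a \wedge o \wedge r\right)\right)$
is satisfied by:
  {o: True, a: False, r: False}
  {o: False, a: False, r: False}
  {r: True, o: True, a: False}
  {r: True, o: False, a: False}
  {a: True, o: True, r: False}
  {a: True, o: False, r: False}
  {a: True, r: True, o: True}


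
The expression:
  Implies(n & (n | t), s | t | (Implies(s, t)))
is always true.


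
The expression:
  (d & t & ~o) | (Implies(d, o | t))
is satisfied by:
  {t: True, o: True, d: False}
  {t: True, o: False, d: False}
  {o: True, t: False, d: False}
  {t: False, o: False, d: False}
  {d: True, t: True, o: True}
  {d: True, t: True, o: False}
  {d: True, o: True, t: False}


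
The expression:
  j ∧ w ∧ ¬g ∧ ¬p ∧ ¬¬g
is never true.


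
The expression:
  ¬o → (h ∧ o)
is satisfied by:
  {o: True}


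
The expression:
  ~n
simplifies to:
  ~n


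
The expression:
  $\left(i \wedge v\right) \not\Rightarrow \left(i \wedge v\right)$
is never true.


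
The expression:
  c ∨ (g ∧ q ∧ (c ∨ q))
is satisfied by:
  {q: True, c: True, g: True}
  {q: True, c: True, g: False}
  {c: True, g: True, q: False}
  {c: True, g: False, q: False}
  {q: True, g: True, c: False}


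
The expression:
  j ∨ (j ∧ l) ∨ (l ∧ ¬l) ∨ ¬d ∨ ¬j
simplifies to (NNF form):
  True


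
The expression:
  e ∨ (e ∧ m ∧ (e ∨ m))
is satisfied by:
  {e: True}


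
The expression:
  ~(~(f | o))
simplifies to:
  f | o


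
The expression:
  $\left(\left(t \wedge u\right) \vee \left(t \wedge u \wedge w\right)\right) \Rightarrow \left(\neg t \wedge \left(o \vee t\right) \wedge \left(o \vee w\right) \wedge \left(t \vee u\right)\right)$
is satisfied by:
  {u: False, t: False}
  {t: True, u: False}
  {u: True, t: False}


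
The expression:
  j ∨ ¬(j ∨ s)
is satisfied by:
  {j: True, s: False}
  {s: False, j: False}
  {s: True, j: True}


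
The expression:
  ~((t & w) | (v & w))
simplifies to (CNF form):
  (~t | ~w) & (~v | ~w)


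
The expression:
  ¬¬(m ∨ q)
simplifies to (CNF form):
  m ∨ q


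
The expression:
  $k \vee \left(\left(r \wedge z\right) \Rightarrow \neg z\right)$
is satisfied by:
  {k: True, z: False, r: False}
  {z: False, r: False, k: False}
  {r: True, k: True, z: False}
  {r: True, z: False, k: False}
  {k: True, z: True, r: False}
  {z: True, k: False, r: False}
  {r: True, z: True, k: True}


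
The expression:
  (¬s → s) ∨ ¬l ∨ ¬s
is always true.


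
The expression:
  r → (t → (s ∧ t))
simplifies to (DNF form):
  s ∨ ¬r ∨ ¬t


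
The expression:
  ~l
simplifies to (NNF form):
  ~l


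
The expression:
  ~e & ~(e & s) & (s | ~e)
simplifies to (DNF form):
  ~e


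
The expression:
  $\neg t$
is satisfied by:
  {t: False}


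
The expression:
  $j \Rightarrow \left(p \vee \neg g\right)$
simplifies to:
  $p \vee \neg g \vee \neg j$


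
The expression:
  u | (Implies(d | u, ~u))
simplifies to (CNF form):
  True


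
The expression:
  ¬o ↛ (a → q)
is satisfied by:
  {a: True, q: False, o: False}


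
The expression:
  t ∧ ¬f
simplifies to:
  t ∧ ¬f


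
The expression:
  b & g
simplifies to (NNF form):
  b & g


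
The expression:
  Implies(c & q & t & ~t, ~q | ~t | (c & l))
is always true.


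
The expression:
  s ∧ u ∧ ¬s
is never true.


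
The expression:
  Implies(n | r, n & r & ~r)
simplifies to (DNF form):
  ~n & ~r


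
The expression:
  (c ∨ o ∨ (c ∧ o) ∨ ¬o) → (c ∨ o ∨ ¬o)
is always true.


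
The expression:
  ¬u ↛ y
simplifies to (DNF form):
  ¬u ∧ ¬y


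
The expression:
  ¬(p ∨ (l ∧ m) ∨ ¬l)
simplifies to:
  l ∧ ¬m ∧ ¬p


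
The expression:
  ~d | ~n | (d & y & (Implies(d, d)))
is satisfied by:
  {y: True, d: False, n: False}
  {d: False, n: False, y: False}
  {y: True, n: True, d: False}
  {n: True, d: False, y: False}
  {y: True, d: True, n: False}
  {d: True, y: False, n: False}
  {y: True, n: True, d: True}


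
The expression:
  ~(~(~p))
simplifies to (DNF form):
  ~p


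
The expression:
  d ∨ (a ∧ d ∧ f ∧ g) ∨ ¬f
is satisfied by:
  {d: True, f: False}
  {f: False, d: False}
  {f: True, d: True}


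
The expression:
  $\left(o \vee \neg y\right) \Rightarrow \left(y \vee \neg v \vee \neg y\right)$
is always true.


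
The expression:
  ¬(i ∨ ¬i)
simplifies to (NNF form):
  False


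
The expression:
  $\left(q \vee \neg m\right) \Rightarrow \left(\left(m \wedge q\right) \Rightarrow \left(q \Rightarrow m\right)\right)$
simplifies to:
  $\text{True}$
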